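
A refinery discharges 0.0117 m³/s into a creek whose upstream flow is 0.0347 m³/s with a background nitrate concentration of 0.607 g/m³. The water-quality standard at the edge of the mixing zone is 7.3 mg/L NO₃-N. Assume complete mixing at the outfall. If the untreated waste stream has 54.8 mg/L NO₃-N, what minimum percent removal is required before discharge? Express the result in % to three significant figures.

Mass balance: 7.3·0.0464 = 0.0117·Cₑ + 0.0347·0.607.
Cₑ = (0.3387 − 0.02106) / 0.0117 = 27.15 mg/L.
Required removal = 1 − 27.15/54.8 = 50.46 %.

50.5 %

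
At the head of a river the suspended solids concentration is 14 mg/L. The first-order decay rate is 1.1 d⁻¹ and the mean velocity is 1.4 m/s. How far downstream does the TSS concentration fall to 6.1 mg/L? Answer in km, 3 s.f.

From C = C₀·e^(−kt), t = ln(C₀/C)/k = ln(14/6.1)/1.1 = 0.8308/1.1 = 0.7552 d.
Distance = v·t = 1.4 m/s × 6.525e+04 s = 9.135e+04 m = 91.35 km.

91.4 km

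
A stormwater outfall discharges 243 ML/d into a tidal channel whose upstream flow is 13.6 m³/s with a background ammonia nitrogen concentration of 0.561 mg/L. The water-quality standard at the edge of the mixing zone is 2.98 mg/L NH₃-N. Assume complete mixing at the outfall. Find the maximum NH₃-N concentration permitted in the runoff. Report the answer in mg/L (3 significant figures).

243 ML/d = 2.812 m³/s.
Mass balance: 2.98·16.41 = 2.812·Cₑ + 13.6·0.561.
Cₑ = (48.91 − 7.63) / 2.812 = 14.68 mg/L.

14.7 mg/L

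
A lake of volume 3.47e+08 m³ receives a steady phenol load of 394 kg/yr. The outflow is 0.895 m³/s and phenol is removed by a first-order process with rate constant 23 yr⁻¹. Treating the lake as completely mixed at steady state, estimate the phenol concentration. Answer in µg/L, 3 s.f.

0.0492 µg/L

Outflow Q = 0.895 m³/s × 3.156e+07 s/yr = 2.824e+07 m³/yr.
Steady-state CSTR mass balance: W = Q·C + k·V·C, so C = W/(Q + kV).
Q + kV = 2.824e+07 + 23·3.47e+08 = 8.009e+09 m³/yr.
C = 394/8.009e+09 = 4.919e-08 kg/m³ = 4.919e-05 mg/L = 0.04919 µg/L.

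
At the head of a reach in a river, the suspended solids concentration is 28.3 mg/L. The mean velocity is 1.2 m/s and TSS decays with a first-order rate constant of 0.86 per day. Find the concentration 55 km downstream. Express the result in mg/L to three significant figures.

17.9 mg/L

Travel time t = 55 km / 1.2 m/s = 5.5e+04/1.2 = 4.583e+04 s = 0.5305 d.
First-order decay: C = 28.3·exp(−0.86·0.5305) = 28.3·0.6337 = 17.93 mg/L.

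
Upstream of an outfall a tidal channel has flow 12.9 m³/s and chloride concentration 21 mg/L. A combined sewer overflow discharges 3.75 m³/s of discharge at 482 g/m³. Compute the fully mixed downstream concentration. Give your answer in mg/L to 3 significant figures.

125 mg/L

Flow-weighted mixing gives C = (3.75·482 + 12.9·21) / (3.75 + 12.9) = 2078/16.65 = 124.8 mg/L.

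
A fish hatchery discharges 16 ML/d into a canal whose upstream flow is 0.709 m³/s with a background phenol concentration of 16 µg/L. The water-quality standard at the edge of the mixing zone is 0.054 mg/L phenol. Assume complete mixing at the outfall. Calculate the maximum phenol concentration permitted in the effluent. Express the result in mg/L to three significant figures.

0.199 mg/L

16 ML/d = 0.1852 m³/s.
16 µg/L = 0.016 mg/L.
Mass balance: 0.054·0.8942 = 0.1852·Cₑ + 0.709·0.016.
Cₑ = (0.04829 − 0.01134) / 0.1852 = 0.1995 mg/L.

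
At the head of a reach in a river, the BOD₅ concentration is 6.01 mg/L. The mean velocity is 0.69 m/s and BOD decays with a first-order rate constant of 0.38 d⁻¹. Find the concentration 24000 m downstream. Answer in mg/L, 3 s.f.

5.16 mg/L

Travel time t = 24000 m / 0.69 m/s = 2.4e+04/0.69 = 3.478e+04 s = 0.4026 d.
First-order decay: C = 6.01·exp(−0.38·0.4026) = 6.01·0.8581 = 5.157 mg/L.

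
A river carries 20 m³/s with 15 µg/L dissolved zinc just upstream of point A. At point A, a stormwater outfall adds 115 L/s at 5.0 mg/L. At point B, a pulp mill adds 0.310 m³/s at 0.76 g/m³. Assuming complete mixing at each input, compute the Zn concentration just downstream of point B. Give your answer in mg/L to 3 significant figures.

0.0544 mg/L

15 µg/L = 0.015 mg/L.
115 L/s = 0.115 m³/s.
After input A: C = (20·0.015 + 0.115·5) / 20.11 = 0.0435 mg/L.
After input B: C = (20.11·0.0435 + 0.31·0.76) / 20.42 = 0.05437 mg/L.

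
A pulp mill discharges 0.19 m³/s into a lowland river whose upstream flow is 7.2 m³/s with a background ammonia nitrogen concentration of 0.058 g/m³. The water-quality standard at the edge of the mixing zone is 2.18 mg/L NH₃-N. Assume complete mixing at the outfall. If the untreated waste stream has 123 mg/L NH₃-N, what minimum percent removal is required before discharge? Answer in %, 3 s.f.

Mass balance: 2.18·7.39 = 0.19·Cₑ + 7.2·0.058.
Cₑ = (16.11 − 0.4176) / 0.19 = 82.59 mg/L.
Required removal = 1 − 82.59/123 = 32.85 %.

32.9 %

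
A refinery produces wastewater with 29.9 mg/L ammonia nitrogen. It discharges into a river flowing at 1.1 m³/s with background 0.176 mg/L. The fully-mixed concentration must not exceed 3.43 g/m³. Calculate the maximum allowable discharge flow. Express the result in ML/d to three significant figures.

Mass balance at complete mixing: C_std·(Q_w + Q_r) = Q_w·C_e + Q_r·C_b.
Rearranging, Q_w = Q_r·(C_std − C_b)/(C_e − C_std) = 1.1·(3.43 − 0.176) / (29.9 − 3.43) = 0.1352 m³/s.
= 11.68 ML/d.

11.7 ML/d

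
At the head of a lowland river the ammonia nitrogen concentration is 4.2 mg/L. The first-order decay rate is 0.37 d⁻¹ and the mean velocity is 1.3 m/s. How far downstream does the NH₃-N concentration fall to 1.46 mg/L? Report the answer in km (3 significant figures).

From C = C₀·e^(−kt), t = ln(C₀/C)/k = ln(4.2/1.46)/0.37 = 1.057/0.37 = 2.856 d.
Distance = v·t = 1.3 m/s × 2.467e+05 s = 3.208e+05 m = 320.8 km.

321 km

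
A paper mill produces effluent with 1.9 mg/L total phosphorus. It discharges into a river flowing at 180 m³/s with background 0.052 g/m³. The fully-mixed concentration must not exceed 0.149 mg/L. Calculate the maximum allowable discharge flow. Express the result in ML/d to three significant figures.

862 ML/d

Mass balance at complete mixing: C_std·(Q_w + Q_r) = Q_w·C_e + Q_r·C_b.
Rearranging, Q_w = Q_r·(C_std − C_b)/(C_e − C_std) = 180·(0.149 − 0.052) / (1.9 − 0.149) = 9.971 m³/s.
= 861.5 ML/d.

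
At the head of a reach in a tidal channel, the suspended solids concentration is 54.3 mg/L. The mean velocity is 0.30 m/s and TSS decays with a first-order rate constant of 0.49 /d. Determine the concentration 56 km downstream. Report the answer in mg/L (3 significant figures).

18.8 mg/L

Travel time t = 56 km / 0.30 m/s = 5.6e+04/0.30 = 1.867e+05 s = 2.16 d.
First-order decay: C = 54.3·exp(−0.49·2.16) = 54.3·0.3469 = 18.84 mg/L.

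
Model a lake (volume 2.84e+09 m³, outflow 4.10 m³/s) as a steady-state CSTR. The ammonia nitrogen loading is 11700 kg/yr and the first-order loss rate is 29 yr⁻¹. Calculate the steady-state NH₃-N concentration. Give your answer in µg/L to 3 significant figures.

Outflow Q = 4.10 m³/s × 3.156e+07 s/yr = 1.294e+08 m³/yr.
Steady-state CSTR mass balance: W = Q·C + k·V·C, so C = W/(Q + kV).
Q + kV = 1.294e+08 + 29·2.84e+09 = 8.249e+10 m³/yr.
C = 11700/8.249e+10 = 1.418e-07 kg/m³ = 0.0001418 mg/L = 0.1418 µg/L.

0.142 µg/L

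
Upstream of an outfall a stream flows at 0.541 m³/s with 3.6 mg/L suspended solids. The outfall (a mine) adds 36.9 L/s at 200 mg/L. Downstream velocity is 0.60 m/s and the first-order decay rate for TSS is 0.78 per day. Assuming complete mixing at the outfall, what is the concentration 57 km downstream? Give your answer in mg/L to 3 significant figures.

6.85 mg/L

36.9 L/s = 0.0369 m³/s.
After complete mixing, C₀ = (0.0369·200 + 0.541·3.6) / 0.5779 = 16.14 mg/L.
Travel time t = 5.7e+04 m / 0.60 m/s = 9.5e+04 s = 1.1 d.
C = 16.14·exp(−0.78·1.1) = 16.14·0.4242 = 6.846 mg/L.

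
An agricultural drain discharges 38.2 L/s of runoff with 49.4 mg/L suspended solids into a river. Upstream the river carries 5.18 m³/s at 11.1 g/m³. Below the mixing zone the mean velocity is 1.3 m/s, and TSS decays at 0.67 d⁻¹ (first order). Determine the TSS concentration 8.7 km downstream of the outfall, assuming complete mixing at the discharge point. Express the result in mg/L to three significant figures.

38.2 L/s = 0.0382 m³/s.
After complete mixing, C₀ = (0.0382·49.4 + 5.18·11.1) / 5.218 = 11.38 mg/L.
Travel time t = 8700 m / 1.3 m/s = 6692 s = 0.07746 d.
C = 11.38·exp(−0.67·0.07746) = 11.38·0.9494 = 10.8 mg/L.

10.8 mg/L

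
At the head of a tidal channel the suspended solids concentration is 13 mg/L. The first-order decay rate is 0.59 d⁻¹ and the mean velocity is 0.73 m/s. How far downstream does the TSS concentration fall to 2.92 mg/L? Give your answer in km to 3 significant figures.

From C = C₀·e^(−kt), t = ln(C₀/C)/k = ln(13/2.92)/0.59 = 1.493/0.59 = 2.531 d.
Distance = v·t = 0.73 m/s × 2.187e+05 s = 1.596e+05 m = 159.6 km.

160 km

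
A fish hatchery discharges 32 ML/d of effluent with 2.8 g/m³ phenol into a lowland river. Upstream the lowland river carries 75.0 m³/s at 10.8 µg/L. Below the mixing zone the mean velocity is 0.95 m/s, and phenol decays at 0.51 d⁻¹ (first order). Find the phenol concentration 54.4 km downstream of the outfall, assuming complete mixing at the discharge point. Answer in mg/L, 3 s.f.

0.0175 mg/L

32 ML/d = 0.3704 m³/s.
10.8 µg/L = 0.0108 mg/L.
After complete mixing, C₀ = (0.3704·2.8 + 75·0.0108) / 75.37 = 0.02451 mg/L.
Travel time t = 5.44e+04 m / 0.95 m/s = 5.726e+04 s = 0.6628 d.
C = 0.02451·exp(−0.51·0.6628) = 0.02451·0.7132 = 0.01748 mg/L.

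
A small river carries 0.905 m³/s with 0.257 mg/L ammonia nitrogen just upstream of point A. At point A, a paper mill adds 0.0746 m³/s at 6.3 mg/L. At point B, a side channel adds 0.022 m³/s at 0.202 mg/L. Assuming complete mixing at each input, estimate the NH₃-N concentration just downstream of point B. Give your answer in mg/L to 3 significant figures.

0.706 mg/L

After input A: C = (0.905·0.257 + 0.0746·6.3) / 0.9796 = 0.7172 mg/L.
After input B: C = (0.9796·0.7172 + 0.022·0.202) / 1.002 = 0.7059 mg/L.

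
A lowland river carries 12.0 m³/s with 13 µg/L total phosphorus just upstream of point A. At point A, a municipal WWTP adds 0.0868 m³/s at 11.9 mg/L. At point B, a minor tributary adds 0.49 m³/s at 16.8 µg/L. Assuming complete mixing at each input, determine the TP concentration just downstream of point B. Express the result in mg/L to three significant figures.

13 µg/L = 0.013 mg/L.
After input A: C = (12·0.013 + 0.0868·11.9) / 12.09 = 0.09837 mg/L.
16.8 µg/L = 0.0168 mg/L.
After input B: C = (12.09·0.09837 + 0.49·0.0168) / 12.58 = 0.09519 mg/L.

0.0952 mg/L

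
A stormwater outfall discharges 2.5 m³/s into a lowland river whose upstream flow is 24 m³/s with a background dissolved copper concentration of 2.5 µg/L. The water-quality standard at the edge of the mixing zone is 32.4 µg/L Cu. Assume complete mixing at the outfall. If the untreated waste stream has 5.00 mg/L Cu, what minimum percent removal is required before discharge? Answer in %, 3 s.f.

93.6 %

2.5 µg/L = 0.0025 mg/L.
32.4 µg/L = 0.0324 mg/L.
Mass balance: 0.0324·26.5 = 2.5·Cₑ + 24·0.0025.
Cₑ = (0.8586 − 0.06) / 2.5 = 0.3194 mg/L.
Required removal = 1 − 0.3194/5.00 = 93.61 %.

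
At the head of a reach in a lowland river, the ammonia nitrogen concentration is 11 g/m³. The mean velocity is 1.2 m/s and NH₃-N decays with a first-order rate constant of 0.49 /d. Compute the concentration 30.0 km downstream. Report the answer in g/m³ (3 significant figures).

Travel time t = 30.0 km / 1.2 m/s = 3e+04/1.2 = 2.5e+04 s = 0.2894 d.
First-order decay: C = 11·exp(−0.49·0.2894) = 11·0.8678 = 9.546 g/m³.

9.55 g/m³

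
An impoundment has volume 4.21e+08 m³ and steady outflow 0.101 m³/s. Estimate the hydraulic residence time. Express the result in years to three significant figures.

132 yr

Q = 0.101 m³/s × 3.156e+07 s/yr = 3.187e+06 m³/yr.
Hydraulic residence time τ = V/Q = 4.21e+08/3.187e+06 = 132.1 yr.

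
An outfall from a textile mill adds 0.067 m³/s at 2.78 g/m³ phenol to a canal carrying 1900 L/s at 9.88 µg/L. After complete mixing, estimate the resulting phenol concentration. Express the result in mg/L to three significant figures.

0.104 mg/L

1900 L/s = 1.9 m³/s.
9.88 µg/L = 0.00988 mg/L.
By mass balance at complete mixing, C = (0.067·2.78 + 1.9·0.00988) / (0.067 + 1.9) = 0.205/1.967 = 0.1042 mg/L.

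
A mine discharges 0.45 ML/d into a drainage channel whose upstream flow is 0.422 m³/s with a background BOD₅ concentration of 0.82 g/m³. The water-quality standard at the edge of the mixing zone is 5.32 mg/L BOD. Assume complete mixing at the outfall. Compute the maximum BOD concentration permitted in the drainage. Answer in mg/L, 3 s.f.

370 mg/L

0.45 ML/d = 0.005208 m³/s.
Mass balance: 5.32·0.4272 = 0.005208·Cₑ + 0.422·0.82.
Cₑ = (2.273 − 0.346) / 0.005208 = 369.9 mg/L.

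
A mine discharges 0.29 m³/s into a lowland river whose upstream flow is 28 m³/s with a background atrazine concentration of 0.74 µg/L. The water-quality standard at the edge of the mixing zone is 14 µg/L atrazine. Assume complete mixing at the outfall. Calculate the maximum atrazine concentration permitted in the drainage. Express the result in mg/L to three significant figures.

0.74 µg/L = 0.00074 mg/L.
14 µg/L = 0.014 mg/L.
Mass balance: 0.014·28.29 = 0.29·Cₑ + 28·0.00074.
Cₑ = (0.3961 − 0.02072) / 0.29 = 1.294 mg/L.

1.29 mg/L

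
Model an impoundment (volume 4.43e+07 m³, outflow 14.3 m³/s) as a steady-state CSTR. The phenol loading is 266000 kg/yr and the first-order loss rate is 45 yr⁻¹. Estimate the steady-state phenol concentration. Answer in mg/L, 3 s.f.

0.109 mg/L

Outflow Q = 14.3 m³/s × 3.156e+07 s/yr = 4.513e+08 m³/yr.
Steady-state CSTR mass balance: W = Q·C + k·V·C, so C = W/(Q + kV).
Q + kV = 4.513e+08 + 45·4.43e+07 = 2.445e+09 m³/yr.
C = 266000/2.445e+09 = 0.0001088 kg/m³ = 0.1088 mg/L.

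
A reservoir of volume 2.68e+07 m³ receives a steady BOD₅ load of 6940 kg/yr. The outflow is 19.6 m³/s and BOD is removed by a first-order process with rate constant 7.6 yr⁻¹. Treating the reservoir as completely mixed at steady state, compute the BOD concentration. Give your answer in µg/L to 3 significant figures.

Outflow Q = 19.6 m³/s × 3.156e+07 s/yr = 6.185e+08 m³/yr.
Steady-state CSTR mass balance: W = Q·C + k·V·C, so C = W/(Q + kV).
Q + kV = 6.185e+08 + 7.6·2.68e+07 = 8.222e+08 m³/yr.
C = 6940/8.222e+08 = 8.441e-06 kg/m³ = 0.008441 mg/L = 8.441 µg/L.

8.44 µg/L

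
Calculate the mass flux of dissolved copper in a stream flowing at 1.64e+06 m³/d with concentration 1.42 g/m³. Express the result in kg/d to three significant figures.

2330 kg/d

1.64e+06 m³/d = 18.98 m³/s.
Mass flux = Q·C = 18.98 m³/s × 1.42 g/m³ = 26.95 g/s.
= 26.95 g/s × 86.4 = 2329 kg/d.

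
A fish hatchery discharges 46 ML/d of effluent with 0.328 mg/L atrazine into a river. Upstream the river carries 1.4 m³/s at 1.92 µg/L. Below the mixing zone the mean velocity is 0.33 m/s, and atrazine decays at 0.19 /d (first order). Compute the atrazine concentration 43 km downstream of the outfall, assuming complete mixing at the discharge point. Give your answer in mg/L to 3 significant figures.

46 ML/d = 0.5324 m³/s.
1.92 µg/L = 0.00192 mg/L.
After complete mixing, C₀ = (0.5324·0.328 + 1.4·0.00192) / 1.932 = 0.09176 mg/L.
Travel time t = 4.3e+04 m / 0.33 m/s = 1.303e+05 s = 1.508 d.
C = 0.09176·exp(−0.19·1.508) = 0.09176·0.7509 = 0.0689 mg/L.

0.0689 mg/L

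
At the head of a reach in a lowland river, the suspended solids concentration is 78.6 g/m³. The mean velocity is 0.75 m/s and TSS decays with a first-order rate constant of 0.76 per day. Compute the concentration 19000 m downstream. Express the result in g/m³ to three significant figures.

Travel time t = 19000 m / 0.75 m/s = 1.9e+04/0.75 = 2.533e+04 s = 0.2932 d.
First-order decay: C = 78.6·exp(−0.76·0.2932) = 78.6·0.8002 = 62.9 g/m³.

62.9 g/m³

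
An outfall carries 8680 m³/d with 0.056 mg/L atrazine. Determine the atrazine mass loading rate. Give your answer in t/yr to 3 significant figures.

8680 m³/d = 0.1005 m³/s.
Mass flux = Q·C = 0.1005 m³/s × 0.056 g/m³ = 0.005626 g/s.
= 0.005626 g/s × 31.56 = 0.1775 t/yr.

0.178 t/yr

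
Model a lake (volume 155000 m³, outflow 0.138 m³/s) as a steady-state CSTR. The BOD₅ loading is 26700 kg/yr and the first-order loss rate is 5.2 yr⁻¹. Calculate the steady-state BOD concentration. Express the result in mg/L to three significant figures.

Outflow Q = 0.138 m³/s × 3.156e+07 s/yr = 4.355e+06 m³/yr.
Steady-state CSTR mass balance: W = Q·C + k·V·C, so C = W/(Q + kV).
Q + kV = 4.355e+06 + 5.2·155000 = 5.161e+06 m³/yr.
C = 26700/5.161e+06 = 0.005173 kg/m³ = 5.173 mg/L.

5.17 mg/L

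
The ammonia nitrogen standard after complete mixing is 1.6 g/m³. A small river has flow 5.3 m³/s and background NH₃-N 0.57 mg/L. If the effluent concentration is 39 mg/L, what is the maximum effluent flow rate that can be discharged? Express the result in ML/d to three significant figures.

12.6 ML/d

Mass balance at complete mixing: C_std·(Q_w + Q_r) = Q_w·C_e + Q_r·C_b.
Rearranging, Q_w = Q_r·(C_std − C_b)/(C_e − C_std) = 5.3·(1.6 − 0.57) / (39 − 1.6) = 0.146 m³/s.
= 12.61 ML/d.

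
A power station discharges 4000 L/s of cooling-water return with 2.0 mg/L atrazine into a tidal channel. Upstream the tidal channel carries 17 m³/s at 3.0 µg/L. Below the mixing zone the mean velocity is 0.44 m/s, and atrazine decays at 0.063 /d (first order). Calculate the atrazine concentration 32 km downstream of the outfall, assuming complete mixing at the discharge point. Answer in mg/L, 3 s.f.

0.364 mg/L

4000 L/s = 4 m³/s.
3.0 µg/L = 0.003 mg/L.
After complete mixing, C₀ = (4·2 + 17·0.003) / 21 = 0.3834 mg/L.
Travel time t = 3.2e+04 m / 0.44 m/s = 7.273e+04 s = 0.8418 d.
C = 0.3834·exp(−0.063·0.8418) = 0.3834·0.9484 = 0.3636 mg/L.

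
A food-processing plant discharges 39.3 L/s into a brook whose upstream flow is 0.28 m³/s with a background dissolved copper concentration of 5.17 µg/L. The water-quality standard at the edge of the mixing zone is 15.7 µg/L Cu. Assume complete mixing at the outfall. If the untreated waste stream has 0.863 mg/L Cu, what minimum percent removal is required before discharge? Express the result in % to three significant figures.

89.5 %

39.3 L/s = 0.0393 m³/s.
5.17 µg/L = 0.00517 mg/L.
15.7 µg/L = 0.0157 mg/L.
Mass balance: 0.0157·0.3193 = 0.0393·Cₑ + 0.28·0.00517.
Cₑ = (0.005013 − 0.001448) / 0.0393 = 0.09072 mg/L.
Required removal = 1 − 0.09072/0.863 = 89.49 %.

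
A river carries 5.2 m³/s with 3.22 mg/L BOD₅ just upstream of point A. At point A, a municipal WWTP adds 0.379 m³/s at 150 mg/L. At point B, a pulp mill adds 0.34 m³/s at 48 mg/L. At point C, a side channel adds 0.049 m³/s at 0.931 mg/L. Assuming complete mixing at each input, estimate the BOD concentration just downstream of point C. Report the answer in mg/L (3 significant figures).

After input A: C = (5.2·3.22 + 0.379·150) / 5.579 = 13.19 mg/L.
After input B: C = (5.579·13.19 + 0.34·48) / 5.919 = 15.19 mg/L.
After input C: C = (5.919·15.19 + 0.049·0.931) / 5.968 = 15.07 mg/L.

15.1 mg/L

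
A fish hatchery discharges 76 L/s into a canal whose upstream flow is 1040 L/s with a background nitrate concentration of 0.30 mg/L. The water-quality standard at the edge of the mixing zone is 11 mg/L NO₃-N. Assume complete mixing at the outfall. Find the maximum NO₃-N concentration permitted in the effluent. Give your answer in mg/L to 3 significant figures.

157 mg/L

76 L/s = 0.076 m³/s.
1040 L/s = 1.04 m³/s.
Mass balance: 11·1.116 = 0.076·Cₑ + 1.04·0.3.
Cₑ = (12.28 − 0.312) / 0.076 = 157.4 mg/L.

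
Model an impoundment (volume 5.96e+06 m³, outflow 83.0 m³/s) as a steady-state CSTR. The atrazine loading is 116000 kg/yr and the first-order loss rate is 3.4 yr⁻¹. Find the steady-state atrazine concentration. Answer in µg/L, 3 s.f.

43.9 µg/L

Outflow Q = 83.0 m³/s × 3.156e+07 s/yr = 2.619e+09 m³/yr.
Steady-state CSTR mass balance: W = Q·C + k·V·C, so C = W/(Q + kV).
Q + kV = 2.619e+09 + 3.4·5.96e+06 = 2.64e+09 m³/yr.
C = 116000/2.64e+09 = 4.395e-05 kg/m³ = 0.04395 mg/L = 43.95 µg/L.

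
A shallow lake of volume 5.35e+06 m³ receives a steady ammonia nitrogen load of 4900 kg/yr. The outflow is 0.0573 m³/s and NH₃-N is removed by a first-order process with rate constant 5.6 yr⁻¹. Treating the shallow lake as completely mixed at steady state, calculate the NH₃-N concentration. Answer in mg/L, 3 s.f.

Outflow Q = 0.0573 m³/s × 3.156e+07 s/yr = 1.808e+06 m³/yr.
Steady-state CSTR mass balance: W = Q·C + k·V·C, so C = W/(Q + kV).
Q + kV = 1.808e+06 + 5.6·5.35e+06 = 3.177e+07 m³/yr.
C = 4900/3.177e+07 = 0.0001542 kg/m³ = 0.1542 mg/L.

0.154 mg/L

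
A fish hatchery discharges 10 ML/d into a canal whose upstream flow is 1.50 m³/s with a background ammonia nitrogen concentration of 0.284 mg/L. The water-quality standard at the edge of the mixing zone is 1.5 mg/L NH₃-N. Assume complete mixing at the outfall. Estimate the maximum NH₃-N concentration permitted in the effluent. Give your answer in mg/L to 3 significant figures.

10 ML/d = 0.1157 m³/s.
Mass balance: 1.5·1.616 = 0.1157·Cₑ + 1.5·0.284.
Cₑ = (2.424 − 0.426) / 0.1157 = 17.26 mg/L.

17.3 mg/L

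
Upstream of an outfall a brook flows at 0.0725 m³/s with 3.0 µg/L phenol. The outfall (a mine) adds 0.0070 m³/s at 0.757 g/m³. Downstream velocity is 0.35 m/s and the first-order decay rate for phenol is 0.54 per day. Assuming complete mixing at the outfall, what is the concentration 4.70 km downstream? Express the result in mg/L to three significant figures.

0.0638 mg/L

3.0 µg/L = 0.003 mg/L.
After complete mixing, C₀ = (0.007·0.757 + 0.0725·0.003) / 0.0795 = 0.06939 mg/L.
Travel time t = 4700 m / 0.35 m/s = 1.343e+04 s = 0.1554 d.
C = 0.06939·exp(−0.54·0.1554) = 0.06939·0.9195 = 0.0638 mg/L.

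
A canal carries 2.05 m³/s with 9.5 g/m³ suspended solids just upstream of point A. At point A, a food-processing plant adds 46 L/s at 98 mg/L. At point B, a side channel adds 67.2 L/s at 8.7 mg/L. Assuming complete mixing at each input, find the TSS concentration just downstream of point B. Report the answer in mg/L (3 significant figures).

46 L/s = 0.046 m³/s.
After input A: C = (2.05·9.5 + 0.046·98) / 2.096 = 11.44 mg/L.
67.2 L/s = 0.0672 m³/s.
After input B: C = (2.096·11.44 + 0.0672·8.7) / 2.163 = 11.36 mg/L.

11.4 mg/L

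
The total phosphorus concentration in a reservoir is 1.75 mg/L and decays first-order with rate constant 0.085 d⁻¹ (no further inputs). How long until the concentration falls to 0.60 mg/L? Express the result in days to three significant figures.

12.6 d

t = ln(C₀/C)/k = ln(1.75/0.60)/0.085 = 1.07/0.085 = 12.59 d.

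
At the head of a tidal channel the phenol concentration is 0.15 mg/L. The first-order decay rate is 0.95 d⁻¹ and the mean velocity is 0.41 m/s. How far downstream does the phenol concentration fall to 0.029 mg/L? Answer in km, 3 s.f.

From C = C₀·e^(−kt), t = ln(C₀/C)/k = ln(0.15/0.029)/0.95 = 1.643/0.95 = 1.73 d.
Distance = v·t = 0.41 m/s × 1.495e+05 s = 6.128e+04 m = 61.28 km.

61.3 km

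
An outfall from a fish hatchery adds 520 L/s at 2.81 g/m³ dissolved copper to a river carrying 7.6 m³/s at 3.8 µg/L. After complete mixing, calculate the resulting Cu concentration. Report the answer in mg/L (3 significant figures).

0.184 mg/L

520 L/s = 0.52 m³/s.
3.8 µg/L = 0.0038 mg/L.
Flow-weighted mixing gives C = (0.52·2.81 + 7.6·0.0038) / (0.52 + 7.6) = 1.49/8.12 = 0.1835 mg/L.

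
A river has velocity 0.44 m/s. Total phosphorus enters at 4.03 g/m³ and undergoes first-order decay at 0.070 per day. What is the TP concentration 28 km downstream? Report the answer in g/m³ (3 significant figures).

Travel time t = 28 km / 0.44 m/s = 2.8e+04/0.44 = 6.364e+04 s = 0.7365 d.
First-order decay: C = 4.03·exp(−0.070·0.7365) = 4.03·0.9497 = 3.827 g/m³.

3.83 g/m³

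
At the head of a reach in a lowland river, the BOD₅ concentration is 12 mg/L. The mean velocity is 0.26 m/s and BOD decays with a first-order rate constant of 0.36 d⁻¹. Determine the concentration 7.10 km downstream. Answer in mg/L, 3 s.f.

10.7 mg/L

Travel time t = 7.10 km / 0.26 m/s = 7100/0.26 = 2.731e+04 s = 0.3161 d.
First-order decay: C = 12·exp(−0.36·0.3161) = 12·0.8925 = 10.71 mg/L.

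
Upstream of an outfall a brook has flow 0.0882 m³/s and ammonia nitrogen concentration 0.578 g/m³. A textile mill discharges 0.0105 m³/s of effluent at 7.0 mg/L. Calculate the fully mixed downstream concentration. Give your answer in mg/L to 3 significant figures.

1.26 mg/L

By mass balance at complete mixing, C = (0.0105·7 + 0.0882·0.578) / (0.0105 + 0.0882) = 0.1245/0.0987 = 1.261 mg/L.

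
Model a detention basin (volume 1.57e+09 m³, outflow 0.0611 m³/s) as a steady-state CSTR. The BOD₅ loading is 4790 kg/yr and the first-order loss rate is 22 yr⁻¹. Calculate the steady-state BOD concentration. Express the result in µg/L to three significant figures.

0.139 µg/L

Outflow Q = 0.0611 m³/s × 3.156e+07 s/yr = 1.928e+06 m³/yr.
Steady-state CSTR mass balance: W = Q·C + k·V·C, so C = W/(Q + kV).
Q + kV = 1.928e+06 + 22·1.57e+09 = 3.454e+10 m³/yr.
C = 4790/3.454e+10 = 1.387e-07 kg/m³ = 0.0001387 mg/L = 0.1387 µg/L.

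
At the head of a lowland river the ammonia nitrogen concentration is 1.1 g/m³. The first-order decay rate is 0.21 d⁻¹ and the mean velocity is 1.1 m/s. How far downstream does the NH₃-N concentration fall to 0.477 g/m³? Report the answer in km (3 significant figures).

From C = C₀·e^(−kt), t = ln(C₀/C)/k = ln(1.1/0.477)/0.21 = 0.8355/0.21 = 3.979 d.
Distance = v·t = 1.1 m/s × 3.438e+05 s = 3.781e+05 m = 378.1 km.

378 km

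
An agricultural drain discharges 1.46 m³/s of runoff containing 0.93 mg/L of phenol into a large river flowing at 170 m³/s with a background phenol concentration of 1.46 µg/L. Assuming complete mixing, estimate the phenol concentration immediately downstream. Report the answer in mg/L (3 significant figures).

1.46 µg/L = 0.00146 mg/L.
Conservation of mass across the mixing zone: C = (1.46·0.93 + 170·0.00146) / (1.46 + 170) = 1.606/171.5 = 0.009367 mg/L.

0.00937 mg/L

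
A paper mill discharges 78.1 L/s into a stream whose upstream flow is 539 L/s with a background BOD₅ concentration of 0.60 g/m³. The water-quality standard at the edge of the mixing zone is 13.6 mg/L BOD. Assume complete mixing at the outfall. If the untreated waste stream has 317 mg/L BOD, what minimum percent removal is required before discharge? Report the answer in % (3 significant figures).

78.1 L/s = 0.0781 m³/s.
539 L/s = 0.539 m³/s.
Mass balance: 13.6·0.6171 = 0.0781·Cₑ + 0.539·0.6.
Cₑ = (8.393 − 0.3234) / 0.0781 = 103.3 mg/L.
Required removal = 1 − 103.3/317 = 67.41 %.

67.4 %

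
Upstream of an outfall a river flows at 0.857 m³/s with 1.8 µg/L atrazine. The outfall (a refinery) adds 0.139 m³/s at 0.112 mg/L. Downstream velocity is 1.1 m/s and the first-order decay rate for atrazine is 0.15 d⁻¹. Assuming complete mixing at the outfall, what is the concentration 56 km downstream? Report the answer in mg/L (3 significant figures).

1.8 µg/L = 0.0018 mg/L.
After complete mixing, C₀ = (0.139·0.112 + 0.857·0.0018) / 0.996 = 0.01718 mg/L.
Travel time t = 5.6e+04 m / 1.1 m/s = 5.091e+04 s = 0.5892 d.
C = 0.01718·exp(−0.15·0.5892) = 0.01718·0.9154 = 0.01573 mg/L.

0.0157 mg/L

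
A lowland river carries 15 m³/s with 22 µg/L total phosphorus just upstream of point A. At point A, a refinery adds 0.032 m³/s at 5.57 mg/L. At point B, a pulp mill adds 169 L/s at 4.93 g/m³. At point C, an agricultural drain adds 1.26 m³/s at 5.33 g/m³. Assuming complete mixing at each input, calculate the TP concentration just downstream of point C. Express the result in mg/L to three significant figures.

0.489 mg/L

22 µg/L = 0.022 mg/L.
After input A: C = (15·0.022 + 0.032·5.57) / 15.03 = 0.03381 mg/L.
169 L/s = 0.169 m³/s.
After input B: C = (15.03·0.03381 + 0.169·4.93) / 15.2 = 0.08824 mg/L.
After input C: C = (15.2·0.08824 + 1.26·5.33) / 16.46 = 0.4895 mg/L.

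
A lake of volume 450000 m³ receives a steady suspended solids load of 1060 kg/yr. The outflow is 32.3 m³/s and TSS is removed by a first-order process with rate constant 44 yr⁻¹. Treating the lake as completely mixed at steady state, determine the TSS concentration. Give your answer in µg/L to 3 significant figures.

Outflow Q = 32.3 m³/s × 3.156e+07 s/yr = 1.019e+09 m³/yr.
Steady-state CSTR mass balance: W = Q·C + k·V·C, so C = W/(Q + kV).
Q + kV = 1.019e+09 + 44·450000 = 1.039e+09 m³/yr.
C = 1060/1.039e+09 = 1.02e-06 kg/m³ = 0.00102 mg/L = 1.02 µg/L.

1.02 µg/L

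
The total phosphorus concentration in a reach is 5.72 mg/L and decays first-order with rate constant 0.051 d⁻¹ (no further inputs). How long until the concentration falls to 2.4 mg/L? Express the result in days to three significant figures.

17.0 d

t = ln(C₀/C)/k = ln(5.72/2.4)/0.051 = 0.8685/0.051 = 17.03 d.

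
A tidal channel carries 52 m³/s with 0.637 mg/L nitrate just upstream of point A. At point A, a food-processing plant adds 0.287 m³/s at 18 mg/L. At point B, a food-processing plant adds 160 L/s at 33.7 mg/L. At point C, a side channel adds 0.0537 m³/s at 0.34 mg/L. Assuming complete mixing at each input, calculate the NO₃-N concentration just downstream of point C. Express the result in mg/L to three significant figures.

After input A: C = (52·0.637 + 0.287·18) / 52.29 = 0.7323 mg/L.
160 L/s = 0.16 m³/s.
After input B: C = (52.29·0.7323 + 0.16·33.7) / 52.45 = 0.8329 mg/L.
After input C: C = (52.45·0.8329 + 0.0537·0.34) / 52.5 = 0.8324 mg/L.

0.832 mg/L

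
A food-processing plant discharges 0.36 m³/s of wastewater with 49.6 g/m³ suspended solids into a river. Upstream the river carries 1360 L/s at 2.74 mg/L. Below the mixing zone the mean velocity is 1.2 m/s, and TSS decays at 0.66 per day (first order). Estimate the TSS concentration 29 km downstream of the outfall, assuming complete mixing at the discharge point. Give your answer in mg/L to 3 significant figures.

1360 L/s = 1.36 m³/s.
After complete mixing, C₀ = (0.36·49.6 + 1.36·2.74) / 1.72 = 12.55 mg/L.
Travel time t = 2.9e+04 m / 1.2 m/s = 2.417e+04 s = 0.2797 d.
C = 12.55·exp(−0.66·0.2797) = 12.55·0.8314 = 10.43 mg/L.

10.4 mg/L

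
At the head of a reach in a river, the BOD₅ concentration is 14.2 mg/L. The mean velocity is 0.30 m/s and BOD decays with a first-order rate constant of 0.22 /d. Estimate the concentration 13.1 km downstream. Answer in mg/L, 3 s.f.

12.7 mg/L

Travel time t = 13.1 km / 0.30 m/s = 1.31e+04/0.30 = 4.367e+04 s = 0.5054 d.
First-order decay: C = 14.2·exp(−0.22·0.5054) = 14.2·0.8948 = 12.71 mg/L.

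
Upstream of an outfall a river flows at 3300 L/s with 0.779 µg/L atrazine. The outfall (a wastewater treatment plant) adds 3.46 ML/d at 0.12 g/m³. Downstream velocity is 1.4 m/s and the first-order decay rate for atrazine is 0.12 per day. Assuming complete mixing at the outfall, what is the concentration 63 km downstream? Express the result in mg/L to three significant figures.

0.00207 mg/L

3.46 ML/d = 0.04005 m³/s.
3300 L/s = 3.3 m³/s.
0.779 µg/L = 0.000779 mg/L.
After complete mixing, C₀ = (0.04005·0.12 + 3.3·0.000779) / 3.34 = 0.002208 mg/L.
Travel time t = 6.3e+04 m / 1.4 m/s = 4.5e+04 s = 0.5208 d.
C = 0.002208·exp(−0.12·0.5208) = 0.002208·0.9394 = 0.002075 mg/L.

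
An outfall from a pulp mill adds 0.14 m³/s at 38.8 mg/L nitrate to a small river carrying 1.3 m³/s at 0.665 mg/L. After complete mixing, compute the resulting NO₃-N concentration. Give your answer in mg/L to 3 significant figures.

4.37 mg/L

Conservation of mass across the mixing zone: C = (0.14·38.8 + 1.3·0.665) / (0.14 + 1.3) = 6.296/1.44 = 4.373 mg/L.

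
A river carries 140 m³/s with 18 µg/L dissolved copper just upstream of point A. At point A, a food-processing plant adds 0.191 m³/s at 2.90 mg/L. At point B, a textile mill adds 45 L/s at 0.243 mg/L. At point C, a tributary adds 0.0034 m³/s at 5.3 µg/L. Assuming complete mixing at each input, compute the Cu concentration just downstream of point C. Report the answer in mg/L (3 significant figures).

18 µg/L = 0.018 mg/L.
After input A: C = (140·0.018 + 0.191·2.9) / 140.2 = 0.02193 mg/L.
45 L/s = 0.045 m³/s.
After input B: C = (140.2·0.02193 + 0.045·0.243) / 140.2 = 0.022 mg/L.
5.3 µg/L = 0.0053 mg/L.
After input C: C = (140.2·0.022 + 0.0034·0.0053) / 140.2 = 0.022 mg/L.

0.0220 mg/L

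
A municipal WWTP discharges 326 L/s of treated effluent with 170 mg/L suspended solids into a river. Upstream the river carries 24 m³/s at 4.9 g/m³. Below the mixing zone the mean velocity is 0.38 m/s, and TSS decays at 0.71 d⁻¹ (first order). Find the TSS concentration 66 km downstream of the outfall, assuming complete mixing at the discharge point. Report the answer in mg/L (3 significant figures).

326 L/s = 0.326 m³/s.
After complete mixing, C₀ = (0.326·170 + 24·4.9) / 24.33 = 7.113 mg/L.
Travel time t = 6.6e+04 m / 0.38 m/s = 1.737e+05 s = 2.01 d.
C = 7.113·exp(−0.71·2.01) = 7.113·0.24 = 1.707 mg/L.

1.71 mg/L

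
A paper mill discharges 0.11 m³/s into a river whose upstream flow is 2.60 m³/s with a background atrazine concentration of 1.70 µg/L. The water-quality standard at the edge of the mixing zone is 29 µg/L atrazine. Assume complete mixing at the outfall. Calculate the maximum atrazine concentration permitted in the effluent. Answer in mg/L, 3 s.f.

1.70 µg/L = 0.0017 mg/L.
29 µg/L = 0.029 mg/L.
Mass balance: 0.029·2.71 = 0.11·Cₑ + 2.6·0.0017.
Cₑ = (0.07859 − 0.00442) / 0.11 = 0.6743 mg/L.

0.674 mg/L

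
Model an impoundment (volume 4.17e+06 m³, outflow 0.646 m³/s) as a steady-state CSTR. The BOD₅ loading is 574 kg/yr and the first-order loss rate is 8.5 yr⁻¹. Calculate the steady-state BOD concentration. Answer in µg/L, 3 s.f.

Outflow Q = 0.646 m³/s × 3.156e+07 s/yr = 2.039e+07 m³/yr.
Steady-state CSTR mass balance: W = Q·C + k·V·C, so C = W/(Q + kV).
Q + kV = 2.039e+07 + 8.5·4.17e+06 = 5.583e+07 m³/yr.
C = 574/5.583e+07 = 1.028e-05 kg/m³ = 0.01028 mg/L = 10.28 µg/L.

10.3 µg/L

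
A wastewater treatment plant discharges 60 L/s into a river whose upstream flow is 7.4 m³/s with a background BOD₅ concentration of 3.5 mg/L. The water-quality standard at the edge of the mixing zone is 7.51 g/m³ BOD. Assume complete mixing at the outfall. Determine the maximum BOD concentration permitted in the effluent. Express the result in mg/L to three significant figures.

502 mg/L

60 L/s = 0.06 m³/s.
Mass balance: 7.51·7.46 = 0.06·Cₑ + 7.4·3.5.
Cₑ = (56.02 − 25.9) / 0.06 = 502.1 mg/L.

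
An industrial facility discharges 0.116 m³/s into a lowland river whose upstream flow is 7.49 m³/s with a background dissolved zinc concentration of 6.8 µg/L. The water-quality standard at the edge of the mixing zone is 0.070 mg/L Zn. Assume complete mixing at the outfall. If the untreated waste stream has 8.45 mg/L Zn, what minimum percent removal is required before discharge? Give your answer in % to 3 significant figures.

50.9 %

6.8 µg/L = 0.0068 mg/L.
Mass balance: 0.07·7.606 = 0.116·Cₑ + 7.49·0.0068.
Cₑ = (0.5324 − 0.05093) / 0.116 = 4.151 mg/L.
Required removal = 1 − 4.151/8.45 = 50.88 %.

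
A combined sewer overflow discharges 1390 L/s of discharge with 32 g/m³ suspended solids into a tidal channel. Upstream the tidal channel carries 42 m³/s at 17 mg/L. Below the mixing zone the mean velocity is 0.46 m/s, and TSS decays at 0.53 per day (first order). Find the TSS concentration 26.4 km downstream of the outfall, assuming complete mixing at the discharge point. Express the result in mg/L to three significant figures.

1390 L/s = 1.39 m³/s.
After complete mixing, C₀ = (1.39·32 + 42·17) / 43.39 = 17.48 mg/L.
Travel time t = 2.64e+04 m / 0.46 m/s = 5.739e+04 s = 0.6643 d.
C = 17.48·exp(−0.53·0.6643) = 17.48·0.7032 = 12.29 mg/L.

12.3 mg/L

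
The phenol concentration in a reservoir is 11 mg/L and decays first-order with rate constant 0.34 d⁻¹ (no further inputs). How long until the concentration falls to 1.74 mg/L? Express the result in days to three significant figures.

t = ln(C₀/C)/k = ln(11/1.74)/0.34 = 1.844/0.34 = 5.424 d.

5.42 d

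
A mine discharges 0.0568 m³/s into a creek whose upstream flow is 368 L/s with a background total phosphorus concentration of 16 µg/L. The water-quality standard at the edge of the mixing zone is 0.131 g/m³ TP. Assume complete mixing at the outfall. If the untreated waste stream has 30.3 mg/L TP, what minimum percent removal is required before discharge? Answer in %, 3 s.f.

368 L/s = 0.368 m³/s.
16 µg/L = 0.016 mg/L.
Mass balance: 0.131·0.4248 = 0.0568·Cₑ + 0.368·0.016.
Cₑ = (0.05565 − 0.005888) / 0.0568 = 0.8761 mg/L.
Required removal = 1 − 0.8761/30.3 = 97.11 %.

97.1 %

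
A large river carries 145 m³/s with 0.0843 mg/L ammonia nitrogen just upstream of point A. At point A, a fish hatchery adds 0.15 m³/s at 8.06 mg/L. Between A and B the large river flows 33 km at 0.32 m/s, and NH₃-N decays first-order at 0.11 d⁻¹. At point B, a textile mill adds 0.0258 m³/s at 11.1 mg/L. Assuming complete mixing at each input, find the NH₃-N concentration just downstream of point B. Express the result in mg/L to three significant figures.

0.0831 mg/L

After input A: C = (145·0.0843 + 0.15·8.06) / 145.2 = 0.09254 mg/L.
Over the 33 km reach to input B (t = 1.031e+05 s = 1.194 d), decay gives C = 0.09254·exp(−0.11·1.194) = 0.08116 mg/L.
After input B: C = (145.2·0.08116 + 0.0258·11.1) / 145.2 = 0.08311 mg/L.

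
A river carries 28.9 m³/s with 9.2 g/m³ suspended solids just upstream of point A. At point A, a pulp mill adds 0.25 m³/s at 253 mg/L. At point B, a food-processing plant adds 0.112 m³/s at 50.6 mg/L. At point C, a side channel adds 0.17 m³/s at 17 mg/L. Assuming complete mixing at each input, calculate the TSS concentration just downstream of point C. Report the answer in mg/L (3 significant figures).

After input A: C = (28.9·9.2 + 0.25·253) / 29.15 = 11.29 mg/L.
After input B: C = (29.15·11.29 + 0.112·50.6) / 29.26 = 11.44 mg/L.
After input C: C = (29.26·11.44 + 0.17·17) / 29.43 = 11.47 mg/L.

11.5 mg/L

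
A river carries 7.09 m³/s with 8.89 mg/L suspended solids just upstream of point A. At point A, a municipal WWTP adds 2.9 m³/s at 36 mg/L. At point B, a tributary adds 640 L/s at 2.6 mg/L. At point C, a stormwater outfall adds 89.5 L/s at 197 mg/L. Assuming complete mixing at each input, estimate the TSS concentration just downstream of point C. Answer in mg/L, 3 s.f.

17.4 mg/L

After input A: C = (7.09·8.89 + 2.9·36) / 9.99 = 16.76 mg/L.
640 L/s = 0.64 m³/s.
After input B: C = (9.99·16.76 + 0.64·2.6) / 10.63 = 15.91 mg/L.
89.5 L/s = 0.0895 m³/s.
After input C: C = (10.63·15.91 + 0.0895·197) / 10.72 = 17.42 mg/L.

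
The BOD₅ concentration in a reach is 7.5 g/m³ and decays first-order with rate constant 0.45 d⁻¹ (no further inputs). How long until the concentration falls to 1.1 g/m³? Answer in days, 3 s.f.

t = ln(C₀/C)/k = ln(7.5/1.1)/0.45 = 1.92/0.45 = 4.266 d.

4.27 d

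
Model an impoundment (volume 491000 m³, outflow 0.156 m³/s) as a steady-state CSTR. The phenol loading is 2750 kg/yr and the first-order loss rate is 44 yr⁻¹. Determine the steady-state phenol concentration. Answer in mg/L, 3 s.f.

Outflow Q = 0.156 m³/s × 3.156e+07 s/yr = 4.923e+06 m³/yr.
Steady-state CSTR mass balance: W = Q·C + k·V·C, so C = W/(Q + kV).
Q + kV = 4.923e+06 + 44·491000 = 2.653e+07 m³/yr.
C = 2750/2.653e+07 = 0.0001037 kg/m³ = 0.1037 mg/L.

0.104 mg/L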